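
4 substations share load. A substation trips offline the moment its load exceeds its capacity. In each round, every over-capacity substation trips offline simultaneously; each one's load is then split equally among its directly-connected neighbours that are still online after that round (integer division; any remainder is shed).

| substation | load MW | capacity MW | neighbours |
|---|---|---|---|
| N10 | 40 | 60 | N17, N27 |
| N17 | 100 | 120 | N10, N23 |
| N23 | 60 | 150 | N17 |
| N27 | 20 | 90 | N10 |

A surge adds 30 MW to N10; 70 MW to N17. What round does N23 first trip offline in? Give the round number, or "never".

Round 1 — N10 at 70 > 60; N17 at 170 > 120. N10, N17 trip offline.
  N10 sheds 70 MW to N27: 70 each.
    N27: 20+70 = 90 ≤ 90
  N17 sheds 170 MW to N23: 170 each.
    N23: 60+170 = 230 > 150
Round 2 — N23 trips offline.
  N23 sheds 230 MW: no online neighbours, lost.
No further trips.

2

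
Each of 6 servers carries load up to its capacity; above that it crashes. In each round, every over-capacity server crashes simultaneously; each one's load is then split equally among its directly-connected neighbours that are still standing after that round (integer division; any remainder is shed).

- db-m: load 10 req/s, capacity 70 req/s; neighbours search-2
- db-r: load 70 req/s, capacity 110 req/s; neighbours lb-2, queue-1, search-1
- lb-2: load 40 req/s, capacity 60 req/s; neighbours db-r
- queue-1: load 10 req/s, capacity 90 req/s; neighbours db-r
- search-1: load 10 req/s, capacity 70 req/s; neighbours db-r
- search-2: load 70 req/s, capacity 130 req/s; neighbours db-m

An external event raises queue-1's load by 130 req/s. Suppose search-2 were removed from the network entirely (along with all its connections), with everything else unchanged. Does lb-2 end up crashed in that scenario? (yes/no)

yes

With search-2 removed:
Round 1 — queue-1 at 140 > 90. queue-1 crashes.
  queue-1 sheds 140 req/s to db-r: 140 each.
    db-r: 70+140 = 210 > 110
Round 2 — db-r crashes.
  db-r sheds 210 req/s to lb-2, search-1: 105 each.
    lb-2: 40+105 = 145 > 60
    search-1: 10+105 = 115 > 70
Round 3 — lb-2, search-1 crash.
  lb-2 sheds 145 req/s: no online neighbours, lost.
  search-1 sheds 115 req/s: no online neighbours, lost.
No further crashes.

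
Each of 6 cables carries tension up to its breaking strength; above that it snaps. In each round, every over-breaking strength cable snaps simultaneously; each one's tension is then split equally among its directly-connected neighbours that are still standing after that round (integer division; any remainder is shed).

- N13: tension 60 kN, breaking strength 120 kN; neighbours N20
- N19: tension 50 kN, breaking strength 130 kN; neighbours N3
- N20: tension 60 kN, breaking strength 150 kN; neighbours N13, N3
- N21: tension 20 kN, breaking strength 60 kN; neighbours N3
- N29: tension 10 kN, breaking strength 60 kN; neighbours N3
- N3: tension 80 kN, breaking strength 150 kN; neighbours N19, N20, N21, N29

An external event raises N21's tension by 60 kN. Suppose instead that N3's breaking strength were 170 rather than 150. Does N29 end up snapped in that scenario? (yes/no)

no

With N3's breaking strength at 170:
Round 1 — N21 at 80 > 60. N21 snaps.
  N21 sheds 80 kN to N3: 80 each.
    N3: 80+80 = 160 ≤ 170
No further breaks.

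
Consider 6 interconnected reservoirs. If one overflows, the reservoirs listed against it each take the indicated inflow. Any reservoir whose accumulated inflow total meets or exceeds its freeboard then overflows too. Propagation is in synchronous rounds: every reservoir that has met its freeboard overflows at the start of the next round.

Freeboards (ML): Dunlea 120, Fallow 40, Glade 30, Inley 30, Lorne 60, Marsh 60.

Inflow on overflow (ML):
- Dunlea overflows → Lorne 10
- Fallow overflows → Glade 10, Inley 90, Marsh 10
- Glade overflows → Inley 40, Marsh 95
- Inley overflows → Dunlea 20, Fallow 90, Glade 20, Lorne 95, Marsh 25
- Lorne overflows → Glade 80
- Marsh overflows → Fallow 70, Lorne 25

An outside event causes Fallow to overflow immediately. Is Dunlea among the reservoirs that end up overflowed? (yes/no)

no

Round 1 — Fallow overflows (initial).
  Glade: +10 → 10 < 30
  Inley: +90 → 90 ≥ 30
  Marsh: +10 → 10 < 60
Round 2 — Inley overflows.
  Dunlea: +20 → 20 < 120
  Glade: +20 → 30 ≥ 30
  Lorne: +95 → 95 ≥ 60
  Marsh: +25 → 35 < 60
Round 3 — Glade, Lorne overflow.
  Marsh: +95 → 130 ≥ 60
Round 4 — Marsh overflows.
No further overflows.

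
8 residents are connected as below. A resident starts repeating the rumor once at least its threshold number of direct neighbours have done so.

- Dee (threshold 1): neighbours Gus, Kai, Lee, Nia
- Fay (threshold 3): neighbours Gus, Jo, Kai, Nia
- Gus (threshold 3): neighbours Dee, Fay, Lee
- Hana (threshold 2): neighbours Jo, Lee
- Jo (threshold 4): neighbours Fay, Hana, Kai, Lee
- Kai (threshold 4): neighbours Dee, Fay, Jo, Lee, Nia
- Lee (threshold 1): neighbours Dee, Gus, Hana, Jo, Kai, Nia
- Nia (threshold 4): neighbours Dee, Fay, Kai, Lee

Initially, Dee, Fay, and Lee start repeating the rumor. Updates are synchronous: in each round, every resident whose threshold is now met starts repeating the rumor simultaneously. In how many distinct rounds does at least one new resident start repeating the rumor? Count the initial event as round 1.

2

Round 1 — Dee, Fay, Lee start repeating the rumor (initial).
Round 2 — checking thresholds:
  Gus: 3 of 3 neighbours ≥ 3, starts repeating the rumor.
  Hana: 1 of 2 neighbours < 2, holds.
  Jo: 2 of 4 neighbours < 4, holds.
  Kai: 3 of 5 neighbours < 4, holds.
  Nia: 3 of 4 neighbours < 4, holds.
Round 3 — no new spreads; cascade stops.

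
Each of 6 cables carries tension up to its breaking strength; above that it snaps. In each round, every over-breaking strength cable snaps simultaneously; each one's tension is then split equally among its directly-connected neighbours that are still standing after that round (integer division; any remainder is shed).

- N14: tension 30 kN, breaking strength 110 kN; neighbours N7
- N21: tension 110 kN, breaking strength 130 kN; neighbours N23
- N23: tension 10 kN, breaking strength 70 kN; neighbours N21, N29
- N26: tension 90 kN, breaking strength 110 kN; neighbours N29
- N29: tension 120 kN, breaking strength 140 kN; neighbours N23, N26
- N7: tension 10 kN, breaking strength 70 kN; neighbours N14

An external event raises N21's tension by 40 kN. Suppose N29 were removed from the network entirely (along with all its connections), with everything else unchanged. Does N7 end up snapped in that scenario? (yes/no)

no

With N29 removed:
Round 1 — N21 at 150 > 130. N21 snaps.
  N21 sheds 150 kN to N23: 150 each.
    N23: 10+150 = 160 > 70
Round 2 — N23 snaps.
  N23 sheds 160 kN: no online neighbours, lost.
No further breaks.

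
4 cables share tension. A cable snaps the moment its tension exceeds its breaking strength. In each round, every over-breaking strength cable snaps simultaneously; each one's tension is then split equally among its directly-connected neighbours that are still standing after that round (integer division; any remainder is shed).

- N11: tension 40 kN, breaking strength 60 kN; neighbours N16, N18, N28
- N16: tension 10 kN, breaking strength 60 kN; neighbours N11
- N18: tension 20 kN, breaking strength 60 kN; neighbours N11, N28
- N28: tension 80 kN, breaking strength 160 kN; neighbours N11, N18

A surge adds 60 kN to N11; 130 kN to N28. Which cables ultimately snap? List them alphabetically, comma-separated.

N11, N18, N28

Round 1 — N11 at 100 > 60; N28 at 210 > 160. N11, N28 snap.
  N11 sheds 100 kN to N16, N18: 50 each.
    N16: 10+50 = 60 ≤ 60
    N18: 20+50 = 70 > 60
  N28 sheds 210 kN to N18: 210 each.
    N18: 70+210 = 280 > 60
Round 2 — N18 snaps.
  N18 sheds 280 kN: no online neighbours, lost.
No further breaks.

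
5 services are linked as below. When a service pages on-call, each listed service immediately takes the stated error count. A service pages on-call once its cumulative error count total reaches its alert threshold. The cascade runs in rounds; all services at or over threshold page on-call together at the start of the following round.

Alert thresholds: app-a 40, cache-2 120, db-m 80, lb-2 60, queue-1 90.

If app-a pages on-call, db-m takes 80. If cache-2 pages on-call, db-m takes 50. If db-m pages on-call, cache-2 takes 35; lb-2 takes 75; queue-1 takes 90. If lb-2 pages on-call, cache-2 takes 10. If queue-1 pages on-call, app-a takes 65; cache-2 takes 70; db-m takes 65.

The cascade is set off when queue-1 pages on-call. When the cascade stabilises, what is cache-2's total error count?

115

Round 1 — queue-1 pages on-call (initial).
  app-a: +65 → 65 ≥ 40
  cache-2: +70 → 70 < 120
  db-m: +65 → 65 < 80
Round 2 — app-a pages on-call.
  db-m: +80 → 145 ≥ 80
Round 3 — db-m pages on-call.
  cache-2: +35 → 105 < 120
  lb-2: +75 → 75 ≥ 60
Round 4 — lb-2 pages on-call.
  cache-2: +10 → 115 < 120
No further pages.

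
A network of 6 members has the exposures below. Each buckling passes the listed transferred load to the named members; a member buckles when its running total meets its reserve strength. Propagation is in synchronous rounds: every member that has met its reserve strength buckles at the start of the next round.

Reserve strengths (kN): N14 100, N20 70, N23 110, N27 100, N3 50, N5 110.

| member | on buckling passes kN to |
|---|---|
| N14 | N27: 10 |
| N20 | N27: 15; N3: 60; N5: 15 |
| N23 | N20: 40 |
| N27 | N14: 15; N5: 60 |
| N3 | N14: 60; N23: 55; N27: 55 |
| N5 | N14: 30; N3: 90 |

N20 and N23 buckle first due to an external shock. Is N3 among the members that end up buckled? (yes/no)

yes

Round 1 — N20, N23 buckle (initial).
  N27: +15 → 15 < 100
  N3: +60 → 60 ≥ 50
  N5: +15 → 15 < 110
Round 2 — N3 buckles.
  N14: +60 → 60 < 100
  N27: +55 → 70 < 100
No further bucklings.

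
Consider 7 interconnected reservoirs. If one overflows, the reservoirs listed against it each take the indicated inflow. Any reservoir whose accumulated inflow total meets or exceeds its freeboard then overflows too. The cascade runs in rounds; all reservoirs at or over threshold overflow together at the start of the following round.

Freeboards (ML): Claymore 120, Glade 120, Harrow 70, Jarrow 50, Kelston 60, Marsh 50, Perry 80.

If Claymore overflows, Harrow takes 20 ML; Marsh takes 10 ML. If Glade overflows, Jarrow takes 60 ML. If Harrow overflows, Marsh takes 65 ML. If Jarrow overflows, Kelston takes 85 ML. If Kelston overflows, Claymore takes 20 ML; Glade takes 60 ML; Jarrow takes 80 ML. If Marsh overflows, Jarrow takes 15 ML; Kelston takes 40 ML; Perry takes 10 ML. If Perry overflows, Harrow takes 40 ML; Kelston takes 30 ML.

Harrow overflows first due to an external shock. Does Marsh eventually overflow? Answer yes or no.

yes

Round 1 — Harrow overflows (initial).
  Marsh: +65 → 65 ≥ 50
Round 2 — Marsh overflows.
  Jarrow: +15 → 15 < 50
  Kelston: +40 → 40 < 60
  Perry: +10 → 10 < 80
No further overflows.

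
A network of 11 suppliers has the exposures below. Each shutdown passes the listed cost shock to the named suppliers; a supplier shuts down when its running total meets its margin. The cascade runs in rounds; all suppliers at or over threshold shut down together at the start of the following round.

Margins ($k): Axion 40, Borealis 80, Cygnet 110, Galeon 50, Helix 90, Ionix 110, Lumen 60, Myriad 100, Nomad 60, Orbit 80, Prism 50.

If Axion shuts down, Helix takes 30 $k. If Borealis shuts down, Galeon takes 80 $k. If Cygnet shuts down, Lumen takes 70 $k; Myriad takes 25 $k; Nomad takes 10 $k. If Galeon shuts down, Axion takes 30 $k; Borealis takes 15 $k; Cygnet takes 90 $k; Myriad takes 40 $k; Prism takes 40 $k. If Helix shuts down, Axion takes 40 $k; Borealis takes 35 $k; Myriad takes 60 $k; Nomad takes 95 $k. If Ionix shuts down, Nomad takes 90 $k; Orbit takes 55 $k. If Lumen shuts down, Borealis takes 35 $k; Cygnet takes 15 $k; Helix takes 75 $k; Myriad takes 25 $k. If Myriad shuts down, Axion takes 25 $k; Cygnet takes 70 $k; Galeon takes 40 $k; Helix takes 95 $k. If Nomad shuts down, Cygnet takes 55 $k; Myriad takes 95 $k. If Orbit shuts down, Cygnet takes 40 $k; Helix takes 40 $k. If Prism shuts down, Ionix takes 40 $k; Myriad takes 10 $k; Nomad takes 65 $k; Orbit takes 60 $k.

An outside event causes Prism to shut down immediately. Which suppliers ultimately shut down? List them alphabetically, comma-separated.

Axion, Cygnet, Helix, Lumen, Myriad, Nomad, Prism

Round 1 — Prism shuts down (initial).
  Ionix: +40 → 40 < 110
  Myriad: +10 → 10 < 100
  Nomad: +65 → 65 ≥ 60
  Orbit: +60 → 60 < 80
Round 2 — Nomad shuts down.
  Cygnet: +55 → 55 < 110
  Myriad: +95 → 105 ≥ 100
Round 3 — Myriad shuts down.
  Axion: +25 → 25 < 40
  Cygnet: +70 → 125 ≥ 110
  Galeon: +40 → 40 < 50
  Helix: +95 → 95 ≥ 90
Round 4 — Cygnet, Helix shut down.
  Axion: +40 → 65 ≥ 40
  Borealis: +35 → 35 < 80
  Lumen: +70 → 70 ≥ 60
Round 5 — Axion, Lumen shut down.
  Borealis: +35 → 70 < 80
No further shutdowns.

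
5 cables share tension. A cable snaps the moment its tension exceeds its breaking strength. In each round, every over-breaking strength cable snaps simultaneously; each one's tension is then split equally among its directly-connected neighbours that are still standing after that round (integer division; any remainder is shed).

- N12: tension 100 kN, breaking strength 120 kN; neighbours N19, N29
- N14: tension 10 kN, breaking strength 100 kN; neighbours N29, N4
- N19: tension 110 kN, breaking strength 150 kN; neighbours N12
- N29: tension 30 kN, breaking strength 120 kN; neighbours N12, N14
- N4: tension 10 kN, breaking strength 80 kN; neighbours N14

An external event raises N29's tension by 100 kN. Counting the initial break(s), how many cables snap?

3

Round 1 — N29 at 130 > 120. N29 snaps.
  N29 sheds 130 kN to N12, N14: 65 each.
    N12: 100+65 = 165 > 120
    N14: 10+65 = 75 ≤ 100
Round 2 — N12 snaps.
  N12 sheds 165 kN to N19: 165 each.
    N19: 110+165 = 275 > 150
Round 3 — N19 snaps.
  N19 sheds 275 kN: no online neighbours, lost.
No further breaks.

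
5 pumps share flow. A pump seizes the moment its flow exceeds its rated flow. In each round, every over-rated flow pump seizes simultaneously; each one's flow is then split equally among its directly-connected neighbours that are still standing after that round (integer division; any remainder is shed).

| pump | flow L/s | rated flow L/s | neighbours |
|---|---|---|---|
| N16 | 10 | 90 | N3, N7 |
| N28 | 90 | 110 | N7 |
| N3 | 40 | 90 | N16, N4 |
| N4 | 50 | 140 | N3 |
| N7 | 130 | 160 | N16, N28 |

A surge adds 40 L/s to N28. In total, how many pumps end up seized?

5

Round 1 — N28 at 130 > 110. N28 seizes.
  N28 sheds 130 L/s to N7: 130 each.
    N7: 130+130 = 260 > 160
Round 2 — N7 seizes.
  N7 sheds 260 L/s to N16: 260 each.
    N16: 10+260 = 270 > 90
Round 3 — N16 seizes.
  N16 sheds 270 L/s to N3: 270 each.
    N3: 40+270 = 310 > 90
Round 4 — N3 seizes.
  N3 sheds 310 L/s to N4: 310 each.
    N4: 50+310 = 360 > 140
Round 5 — N4 seizes.
  N4 sheds 360 L/s: no online neighbours, lost.
No further seizures.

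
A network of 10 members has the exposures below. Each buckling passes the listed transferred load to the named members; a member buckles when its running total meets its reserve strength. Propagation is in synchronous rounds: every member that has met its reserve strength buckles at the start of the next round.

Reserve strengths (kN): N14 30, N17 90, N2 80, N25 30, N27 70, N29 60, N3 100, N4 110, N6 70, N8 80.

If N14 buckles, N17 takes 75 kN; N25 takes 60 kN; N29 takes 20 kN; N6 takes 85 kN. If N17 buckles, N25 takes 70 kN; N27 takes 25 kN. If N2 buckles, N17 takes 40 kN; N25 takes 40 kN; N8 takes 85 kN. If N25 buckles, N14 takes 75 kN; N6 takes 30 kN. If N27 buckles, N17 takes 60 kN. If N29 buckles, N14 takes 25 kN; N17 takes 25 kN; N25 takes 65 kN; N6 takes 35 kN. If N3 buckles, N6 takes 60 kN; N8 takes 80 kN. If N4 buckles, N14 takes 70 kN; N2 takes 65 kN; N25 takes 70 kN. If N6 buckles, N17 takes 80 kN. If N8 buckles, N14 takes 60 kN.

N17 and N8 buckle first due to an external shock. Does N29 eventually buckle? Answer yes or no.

no

Round 1 — N17, N8 buckle (initial).
  N14: +60 → 60 ≥ 30
  N25: +70 → 70 ≥ 30
  N27: +25 → 25 < 70
Round 2 — N14, N25 buckle.
  N29: +20 → 20 < 60
  N6: +85+30 → 115 ≥ 70
Round 3 — N6 buckles.
No further bucklings.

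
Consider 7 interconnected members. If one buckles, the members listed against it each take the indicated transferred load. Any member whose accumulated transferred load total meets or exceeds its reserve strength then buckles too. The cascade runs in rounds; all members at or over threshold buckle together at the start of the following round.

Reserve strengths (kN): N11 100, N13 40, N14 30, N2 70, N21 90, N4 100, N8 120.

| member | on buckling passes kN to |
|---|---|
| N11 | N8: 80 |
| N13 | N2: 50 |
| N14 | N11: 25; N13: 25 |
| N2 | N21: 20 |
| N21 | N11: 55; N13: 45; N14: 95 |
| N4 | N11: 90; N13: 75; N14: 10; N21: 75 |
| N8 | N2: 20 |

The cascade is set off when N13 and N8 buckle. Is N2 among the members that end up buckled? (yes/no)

Round 1 — N13, N8 buckle (initial).
  N2: +50+20 → 70 ≥ 70
Round 2 — N2 buckles.
  N21: +20 → 20 < 90
No further bucklings.

yes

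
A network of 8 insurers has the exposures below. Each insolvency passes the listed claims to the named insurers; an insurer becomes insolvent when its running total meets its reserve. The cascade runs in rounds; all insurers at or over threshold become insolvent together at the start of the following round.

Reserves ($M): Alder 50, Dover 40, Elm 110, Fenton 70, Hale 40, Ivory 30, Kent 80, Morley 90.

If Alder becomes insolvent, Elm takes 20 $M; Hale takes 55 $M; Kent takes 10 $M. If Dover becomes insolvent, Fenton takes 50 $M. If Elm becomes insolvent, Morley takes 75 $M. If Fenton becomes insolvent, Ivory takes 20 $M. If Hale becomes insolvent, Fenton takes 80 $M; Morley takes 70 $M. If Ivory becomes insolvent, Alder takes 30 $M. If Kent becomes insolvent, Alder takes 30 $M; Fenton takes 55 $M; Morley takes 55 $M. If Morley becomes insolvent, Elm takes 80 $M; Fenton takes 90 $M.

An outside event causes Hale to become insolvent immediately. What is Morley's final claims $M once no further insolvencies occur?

70

Round 1 — Hale becomes insolvent (initial).
  Fenton: +80 → 80 ≥ 70
  Morley: +70 → 70 < 90
Round 2 — Fenton becomes insolvent.
  Ivory: +20 → 20 < 30
No further insolvencies.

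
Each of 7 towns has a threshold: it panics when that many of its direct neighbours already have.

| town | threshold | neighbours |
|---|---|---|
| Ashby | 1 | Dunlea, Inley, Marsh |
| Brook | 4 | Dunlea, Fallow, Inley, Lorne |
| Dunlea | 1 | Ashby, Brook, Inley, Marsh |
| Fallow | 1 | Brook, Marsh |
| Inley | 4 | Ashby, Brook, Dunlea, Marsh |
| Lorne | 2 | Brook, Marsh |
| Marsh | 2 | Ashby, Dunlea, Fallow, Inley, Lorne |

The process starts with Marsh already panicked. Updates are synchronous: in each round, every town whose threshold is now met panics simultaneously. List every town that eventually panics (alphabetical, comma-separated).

Ashby, Dunlea, Fallow, Marsh

Round 1 — Marsh panics (initial).
Round 2 — checking thresholds:
  Ashby: 1 of 3 neighbours ≥ 1, panics.
  Dunlea: 1 of 4 neighbours ≥ 1, panics.
  Fallow: 1 of 2 neighbours ≥ 1, panics.
  Inley: 1 of 4 neighbours < 4, not yet.
  Lorne: 1 of 2 neighbours < 2, not yet.
Round 3 — no new panics; cascade stops.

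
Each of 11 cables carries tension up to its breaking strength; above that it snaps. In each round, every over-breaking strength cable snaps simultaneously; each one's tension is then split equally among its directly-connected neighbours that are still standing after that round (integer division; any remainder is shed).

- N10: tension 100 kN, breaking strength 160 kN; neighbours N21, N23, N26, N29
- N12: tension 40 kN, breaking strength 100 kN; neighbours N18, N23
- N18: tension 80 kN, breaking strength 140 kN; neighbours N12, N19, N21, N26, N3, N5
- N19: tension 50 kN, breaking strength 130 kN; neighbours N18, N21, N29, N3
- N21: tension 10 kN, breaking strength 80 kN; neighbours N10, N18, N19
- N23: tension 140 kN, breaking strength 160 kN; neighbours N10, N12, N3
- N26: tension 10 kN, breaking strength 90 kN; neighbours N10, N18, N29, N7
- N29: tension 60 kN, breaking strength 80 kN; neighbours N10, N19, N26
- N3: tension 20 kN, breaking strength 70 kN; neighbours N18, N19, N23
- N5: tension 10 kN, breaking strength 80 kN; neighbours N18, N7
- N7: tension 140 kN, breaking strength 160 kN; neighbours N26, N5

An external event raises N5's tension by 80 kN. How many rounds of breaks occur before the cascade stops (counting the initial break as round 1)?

Round 1 — N5 at 90 > 80. N5 snaps.
  N5 sheds 90 kN to N18, N7: 45 each.
    N18: 80+45 = 125 ≤ 140
    N7: 140+45 = 185 > 160
Round 2 — N7 snaps.
  N7 sheds 185 kN to N26: 185 each.
    N26: 10+185 = 195 > 90
Round 3 — N26 snaps.
  N26 sheds 195 kN to N10, N18, N29: 65 each.
    N10: 100+65 = 165 > 160
    N18: 125+65 = 190 > 140
    N29: 60+65 = 125 > 80
Round 4 — N10, N18, N29 snap.
  N10 sheds 165 kN to N21, N23: 82 each (1 lost).
    N21: 10+82 = 92 > 80
    N23: 140+82 = 222 > 160
  N18 sheds 190 kN to N12, N19, N21, N3: 47 each (2 lost).
    N12: 40+47 = 87 ≤ 100
    N19: 50+47 = 97 ≤ 130
    N21: 92+47 = 139 > 80
    N3: 20+47 = 67 ≤ 70
  N29 sheds 125 kN to N19: 125 each.
    N19: 97+125 = 222 > 130
Round 5 — N19, N21, N23 snap.
  N19 sheds 222 kN to N3: 222 each.
    N3: 67+222 = 289 > 70
  N21 sheds 139 kN: no online neighbours, lost.
  N23 sheds 222 kN to N12, N3: 111 each.
    N12: 87+111 = 198 > 100
    N3: 289+111 = 400 > 70
Round 6 — N12, N3 snap.
  N12 sheds 198 kN: no online neighbours, lost.
  N3 sheds 400 kN: no online neighbours, lost.
No further breaks.

6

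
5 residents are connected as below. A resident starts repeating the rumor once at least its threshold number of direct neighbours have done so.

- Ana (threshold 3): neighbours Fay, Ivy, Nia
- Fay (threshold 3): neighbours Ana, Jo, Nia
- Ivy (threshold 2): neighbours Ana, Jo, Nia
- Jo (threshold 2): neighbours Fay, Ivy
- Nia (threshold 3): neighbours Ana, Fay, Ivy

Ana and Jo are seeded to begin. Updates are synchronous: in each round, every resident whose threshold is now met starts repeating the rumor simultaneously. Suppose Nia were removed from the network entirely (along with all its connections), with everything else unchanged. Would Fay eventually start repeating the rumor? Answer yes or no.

no

With Nia removed:
Round 1 — Ana, Jo start repeating the rumor (initial).
Round 2 — checking thresholds:
  Fay: 2 of 2 neighbours < 3, holds.
  Ivy: 2 of 2 neighbours ≥ 2, starts repeating the rumor.
Round 3 — no new spreads; cascade stops.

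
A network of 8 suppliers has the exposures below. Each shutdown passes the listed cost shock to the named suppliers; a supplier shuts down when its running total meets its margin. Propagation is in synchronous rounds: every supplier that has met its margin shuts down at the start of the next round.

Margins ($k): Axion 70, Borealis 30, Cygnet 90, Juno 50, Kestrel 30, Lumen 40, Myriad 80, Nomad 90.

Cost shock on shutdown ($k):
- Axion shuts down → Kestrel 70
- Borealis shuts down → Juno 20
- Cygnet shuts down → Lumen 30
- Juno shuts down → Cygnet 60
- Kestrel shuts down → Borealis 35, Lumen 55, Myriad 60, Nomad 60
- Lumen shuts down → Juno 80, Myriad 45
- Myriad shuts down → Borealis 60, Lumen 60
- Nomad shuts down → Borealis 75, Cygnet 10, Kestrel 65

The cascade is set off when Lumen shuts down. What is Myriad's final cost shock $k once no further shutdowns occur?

45

Round 1 — Lumen shuts down (initial).
  Juno: +80 → 80 ≥ 50
  Myriad: +45 → 45 < 80
Round 2 — Juno shuts down.
  Cygnet: +60 → 60 < 90
No further shutdowns.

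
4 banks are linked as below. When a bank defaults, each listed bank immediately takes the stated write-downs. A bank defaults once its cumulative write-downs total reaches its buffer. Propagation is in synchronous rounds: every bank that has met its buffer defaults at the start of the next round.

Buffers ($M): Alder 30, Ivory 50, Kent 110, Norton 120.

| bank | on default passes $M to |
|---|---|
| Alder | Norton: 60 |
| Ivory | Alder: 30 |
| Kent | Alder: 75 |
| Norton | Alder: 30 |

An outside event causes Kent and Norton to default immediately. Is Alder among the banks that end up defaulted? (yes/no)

yes

Round 1 — Kent, Norton default (initial).
  Alder: +75+30 → 105 ≥ 30
Round 2 — Alder defaults.
No further defaults.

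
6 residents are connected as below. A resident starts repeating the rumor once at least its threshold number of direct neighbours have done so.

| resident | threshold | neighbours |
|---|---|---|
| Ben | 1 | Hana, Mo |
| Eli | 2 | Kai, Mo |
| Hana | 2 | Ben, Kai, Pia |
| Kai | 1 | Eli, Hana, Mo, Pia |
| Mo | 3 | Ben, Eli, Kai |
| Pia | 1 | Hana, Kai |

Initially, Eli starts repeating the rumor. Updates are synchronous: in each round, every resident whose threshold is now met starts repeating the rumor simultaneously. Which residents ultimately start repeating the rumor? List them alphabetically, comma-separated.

Ben, Eli, Hana, Kai, Mo, Pia

Round 1 — Eli starts repeating the rumor (initial).
Round 2 — checking thresholds:
  Kai: 1 of 4 neighbours ≥ 1, starts repeating the rumor.
  Mo: 1 of 3 neighbours < 3, not yet.
Round 3 — checking thresholds:
  Hana: 1 of 3 neighbours < 2, not yet.
  Mo: 2 of 3 neighbours < 3, not yet.
  Pia: 1 of 2 neighbours ≥ 1, starts repeating the rumor.
Round 4 — checking thresholds:
  Hana: 2 of 3 neighbours ≥ 2, starts repeating the rumor.
  Mo: 2 of 3 neighbours < 3, not yet.
Round 5 — checking thresholds:
  Ben: 1 of 2 neighbours ≥ 1, starts repeating the rumor.
  Mo: 2 of 3 neighbours < 3, not yet.
Round 6 — checking thresholds:
  Mo: 3 of 3 neighbours ≥ 3, starts repeating the rumor.
Round 7 — no new spreads; cascade stops.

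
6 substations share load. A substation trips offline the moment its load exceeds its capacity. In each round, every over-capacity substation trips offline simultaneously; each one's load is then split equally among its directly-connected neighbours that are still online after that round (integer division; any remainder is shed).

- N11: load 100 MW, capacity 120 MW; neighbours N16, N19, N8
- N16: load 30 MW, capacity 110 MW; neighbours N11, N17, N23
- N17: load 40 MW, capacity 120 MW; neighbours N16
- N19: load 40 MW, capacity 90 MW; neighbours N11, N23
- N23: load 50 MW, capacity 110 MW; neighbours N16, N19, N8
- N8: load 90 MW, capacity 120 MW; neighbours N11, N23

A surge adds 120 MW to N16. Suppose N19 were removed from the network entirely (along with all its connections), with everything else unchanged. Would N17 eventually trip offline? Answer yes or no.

no

With N19 removed:
Round 1 — N16 at 150 > 110. N16 trips offline.
  N16 sheds 150 MW to N11, N17, N23: 50 each.
    N11: 100+50 = 150 > 120
    N17: 40+50 = 90 ≤ 120
    N23: 50+50 = 100 ≤ 110
Round 2 — N11 trips offline.
  N11 sheds 150 MW to N8: 150 each.
    N8: 90+150 = 240 > 120
Round 3 — N8 trips offline.
  N8 sheds 240 MW to N23: 240 each.
    N23: 100+240 = 340 > 110
Round 4 — N23 trips offline.
  N23 sheds 340 MW: no online neighbours, lost.
No further trips.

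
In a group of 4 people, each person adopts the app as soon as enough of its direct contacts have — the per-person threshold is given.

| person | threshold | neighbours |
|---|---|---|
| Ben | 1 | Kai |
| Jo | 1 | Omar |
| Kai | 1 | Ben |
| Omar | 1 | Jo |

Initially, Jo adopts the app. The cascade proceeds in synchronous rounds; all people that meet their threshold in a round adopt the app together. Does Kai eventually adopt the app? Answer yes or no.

Round 1 — Jo adopts the app (initial).
Round 2 — checking thresholds:
  Omar: 1 of 1 neighbours ≥ 1, adopts the app.
Round 3 — no new adoptions; cascade stops.

no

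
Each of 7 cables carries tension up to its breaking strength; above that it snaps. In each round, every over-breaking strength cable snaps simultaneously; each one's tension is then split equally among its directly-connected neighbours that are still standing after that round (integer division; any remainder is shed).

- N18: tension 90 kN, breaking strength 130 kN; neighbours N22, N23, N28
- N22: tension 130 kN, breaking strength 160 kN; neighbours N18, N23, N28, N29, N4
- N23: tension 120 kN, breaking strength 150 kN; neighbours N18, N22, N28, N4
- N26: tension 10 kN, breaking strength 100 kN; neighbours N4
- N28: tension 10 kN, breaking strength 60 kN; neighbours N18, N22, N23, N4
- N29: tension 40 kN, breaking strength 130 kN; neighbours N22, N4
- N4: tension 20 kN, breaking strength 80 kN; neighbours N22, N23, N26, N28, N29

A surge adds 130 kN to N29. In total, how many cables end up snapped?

6

Round 1 — N29 at 170 > 130. N29 snaps.
  N29 sheds 170 kN to N22, N4: 85 each.
    N22: 130+85 = 215 > 160
    N4: 20+85 = 105 > 80
Round 2 — N22, N4 snap.
  N22 sheds 215 kN to N18, N23, N28: 71 each (2 lost).
    N18: 90+71 = 161 > 130
    N23: 120+71 = 191 > 150
    N28: 10+71 = 81 > 60
  N4 sheds 105 kN to N23, N26, N28: 35 each.
    N23: 191+35 = 226 > 150
    N26: 10+35 = 45 ≤ 100
    N28: 81+35 = 116 > 60
Round 3 — N18, N23, N28 snap.
  N18 sheds 161 kN: no online neighbours, lost.
  N23 sheds 226 kN: no online neighbours, lost.
  N28 sheds 116 kN: no online neighbours, lost.
No further breaks.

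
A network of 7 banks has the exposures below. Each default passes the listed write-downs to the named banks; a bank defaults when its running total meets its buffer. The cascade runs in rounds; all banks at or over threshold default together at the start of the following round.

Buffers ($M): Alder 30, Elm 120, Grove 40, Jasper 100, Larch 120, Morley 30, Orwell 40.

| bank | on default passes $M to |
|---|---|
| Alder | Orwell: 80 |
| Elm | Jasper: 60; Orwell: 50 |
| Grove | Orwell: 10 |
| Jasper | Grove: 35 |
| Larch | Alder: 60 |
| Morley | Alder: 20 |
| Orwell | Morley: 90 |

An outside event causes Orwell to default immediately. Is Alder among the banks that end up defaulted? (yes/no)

Round 1 — Orwell defaults (initial).
  Morley: +90 → 90 ≥ 30
Round 2 — Morley defaults.
  Alder: +20 → 20 < 30
No further defaults.

no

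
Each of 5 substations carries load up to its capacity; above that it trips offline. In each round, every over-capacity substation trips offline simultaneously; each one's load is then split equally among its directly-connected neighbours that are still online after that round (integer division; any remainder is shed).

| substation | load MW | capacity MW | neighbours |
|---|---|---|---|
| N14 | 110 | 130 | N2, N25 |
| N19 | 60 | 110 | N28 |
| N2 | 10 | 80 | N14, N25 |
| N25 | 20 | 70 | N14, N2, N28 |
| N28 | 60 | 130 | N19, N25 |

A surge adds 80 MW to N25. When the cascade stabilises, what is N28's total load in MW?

93

Round 1 — N25 at 100 > 70. N25 trips offline.
  N25 sheds 100 MW to N14, N2, N28: 33 each (1 lost).
    N14: 110+33 = 143 > 130
    N2: 10+33 = 43 ≤ 80
    N28: 60+33 = 93 ≤ 130
Round 2 — N14 trips offline.
  N14 sheds 143 MW to N2: 143 each.
    N2: 43+143 = 186 > 80
Round 3 — N2 trips offline.
  N2 sheds 186 MW: no online neighbours, lost.
No further trips.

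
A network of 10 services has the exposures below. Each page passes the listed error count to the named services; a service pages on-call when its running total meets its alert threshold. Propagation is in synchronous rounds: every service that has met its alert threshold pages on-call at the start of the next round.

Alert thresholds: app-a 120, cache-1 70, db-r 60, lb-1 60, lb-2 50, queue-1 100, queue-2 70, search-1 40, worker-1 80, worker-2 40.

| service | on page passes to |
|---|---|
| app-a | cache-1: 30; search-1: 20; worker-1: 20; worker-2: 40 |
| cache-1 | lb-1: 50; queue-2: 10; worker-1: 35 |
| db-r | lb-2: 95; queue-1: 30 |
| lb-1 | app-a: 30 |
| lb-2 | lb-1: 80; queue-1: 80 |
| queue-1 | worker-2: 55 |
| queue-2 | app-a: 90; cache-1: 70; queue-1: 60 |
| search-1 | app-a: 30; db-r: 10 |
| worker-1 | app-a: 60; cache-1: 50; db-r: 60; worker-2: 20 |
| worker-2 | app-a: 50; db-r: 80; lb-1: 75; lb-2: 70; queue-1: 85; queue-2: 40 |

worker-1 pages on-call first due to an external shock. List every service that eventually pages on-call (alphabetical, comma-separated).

Round 1 — worker-1 pages on-call (initial).
  app-a: +60 → 60 < 120
  cache-1: +50 → 50 < 70
  db-r: +60 → 60 ≥ 60
  worker-2: +20 → 20 < 40
Round 2 — db-r pages on-call.
  lb-2: +95 → 95 ≥ 50
  queue-1: +30 → 30 < 100
Round 3 — lb-2 pages on-call.
  lb-1: +80 → 80 ≥ 60
  queue-1: +80 → 110 ≥ 100
Round 4 — lb-1, queue-1 page on-call.
  app-a: +30 → 90 < 120
  worker-2: +55 → 75 ≥ 40
Round 5 — worker-2 pages on-call.
  app-a: +50 → 140 ≥ 120
  queue-2: +40 → 40 < 70
Round 6 — app-a pages on-call.
  cache-1: +30 → 80 ≥ 70
  search-1: +20 → 20 < 40
Round 7 — cache-1 pages on-call.
  queue-2: +10 → 50 < 70
No further pages.

app-a, cache-1, db-r, lb-1, lb-2, queue-1, worker-1, worker-2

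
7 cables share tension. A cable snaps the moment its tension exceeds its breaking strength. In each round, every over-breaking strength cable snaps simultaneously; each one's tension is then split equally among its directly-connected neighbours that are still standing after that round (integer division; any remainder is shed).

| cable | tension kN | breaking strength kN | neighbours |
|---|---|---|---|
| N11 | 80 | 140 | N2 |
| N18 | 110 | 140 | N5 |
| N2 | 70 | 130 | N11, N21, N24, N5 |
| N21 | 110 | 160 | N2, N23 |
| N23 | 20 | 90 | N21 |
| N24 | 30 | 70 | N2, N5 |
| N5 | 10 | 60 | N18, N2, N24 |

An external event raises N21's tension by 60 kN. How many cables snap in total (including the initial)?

Round 1 — N21 at 170 > 160. N21 snaps.
  N21 sheds 170 kN to N2, N23: 85 each.
    N2: 70+85 = 155 > 130
    N23: 20+85 = 105 > 90
Round 2 — N2, N23 snap.
  N2 sheds 155 kN to N11, N24, N5: 51 each (2 lost).
    N11: 80+51 = 131 ≤ 140
    N24: 30+51 = 81 > 70
    N5: 10+51 = 61 > 60
  N23 sheds 105 kN: no online neighbours, lost.
Round 3 — N24, N5 snap.
  N24 sheds 81 kN: no online neighbours, lost.
  N5 sheds 61 kN to N18: 61 each.
    N18: 110+61 = 171 > 140
Round 4 — N18 snaps.
  N18 sheds 171 kN: no online neighbours, lost.
No further breaks.

6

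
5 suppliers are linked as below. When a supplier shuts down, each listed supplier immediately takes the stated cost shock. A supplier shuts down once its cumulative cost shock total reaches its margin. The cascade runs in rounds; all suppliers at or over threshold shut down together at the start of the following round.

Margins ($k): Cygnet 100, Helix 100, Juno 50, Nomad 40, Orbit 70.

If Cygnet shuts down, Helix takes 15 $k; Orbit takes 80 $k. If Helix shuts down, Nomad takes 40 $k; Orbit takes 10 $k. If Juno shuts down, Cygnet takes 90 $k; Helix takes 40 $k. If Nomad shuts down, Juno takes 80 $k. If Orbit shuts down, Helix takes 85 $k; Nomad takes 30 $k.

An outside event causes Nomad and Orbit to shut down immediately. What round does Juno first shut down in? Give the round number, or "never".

2

Round 1 — Nomad, Orbit shut down (initial).
  Helix: +85 → 85 < 100
  Juno: +80 → 80 ≥ 50
Round 2 — Juno shuts down.
  Cygnet: +90 → 90 < 100
  Helix: +40 → 125 ≥ 100
Round 3 — Helix shuts down.
No further shutdowns.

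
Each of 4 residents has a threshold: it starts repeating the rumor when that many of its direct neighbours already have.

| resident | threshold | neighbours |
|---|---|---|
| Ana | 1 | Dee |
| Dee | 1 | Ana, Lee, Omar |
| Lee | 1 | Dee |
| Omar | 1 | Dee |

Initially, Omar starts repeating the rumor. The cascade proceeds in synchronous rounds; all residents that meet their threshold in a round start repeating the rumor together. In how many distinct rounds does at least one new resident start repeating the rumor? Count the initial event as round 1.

3

Round 1 — Omar starts repeating the rumor (initial).
Round 2 — checking thresholds:
  Dee: 1 of 3 neighbours ≥ 1, starts repeating the rumor.
Round 3 — checking thresholds:
  Ana: 1 of 1 neighbours ≥ 1, starts repeating the rumor.
  Lee: 1 of 1 neighbours ≥ 1, starts repeating the rumor.
Round 4 — no new spreads; cascade stops.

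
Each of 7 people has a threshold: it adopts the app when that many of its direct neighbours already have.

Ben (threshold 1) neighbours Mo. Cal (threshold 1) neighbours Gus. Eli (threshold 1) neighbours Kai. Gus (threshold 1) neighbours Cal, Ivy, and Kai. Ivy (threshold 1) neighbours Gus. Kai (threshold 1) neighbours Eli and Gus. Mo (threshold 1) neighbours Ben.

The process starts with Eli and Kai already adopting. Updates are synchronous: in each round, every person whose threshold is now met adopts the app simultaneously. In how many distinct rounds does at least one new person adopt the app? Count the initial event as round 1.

Round 1 — Eli, Kai adopt the app (initial).
Round 2 — checking thresholds:
  Gus: 1 of 3 neighbours ≥ 1, adopts the app.
Round 3 — checking thresholds:
  Cal: 1 of 1 neighbours ≥ 1, adopts the app.
  Ivy: 1 of 1 neighbours ≥ 1, adopts the app.
Round 4 — no new adoptions; cascade stops.

3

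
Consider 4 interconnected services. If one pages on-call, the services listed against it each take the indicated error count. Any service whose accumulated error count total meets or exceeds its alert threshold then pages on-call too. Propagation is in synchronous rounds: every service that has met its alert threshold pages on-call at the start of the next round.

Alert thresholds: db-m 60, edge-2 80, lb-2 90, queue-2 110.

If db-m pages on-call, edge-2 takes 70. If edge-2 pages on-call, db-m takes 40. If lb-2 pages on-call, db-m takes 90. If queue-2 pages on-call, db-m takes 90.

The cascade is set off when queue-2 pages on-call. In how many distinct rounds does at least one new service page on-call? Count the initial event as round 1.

Round 1 — queue-2 pages on-call (initial).
  db-m: +90 → 90 ≥ 60
Round 2 — db-m pages on-call.
  edge-2: +70 → 70 < 80
No further pages.

2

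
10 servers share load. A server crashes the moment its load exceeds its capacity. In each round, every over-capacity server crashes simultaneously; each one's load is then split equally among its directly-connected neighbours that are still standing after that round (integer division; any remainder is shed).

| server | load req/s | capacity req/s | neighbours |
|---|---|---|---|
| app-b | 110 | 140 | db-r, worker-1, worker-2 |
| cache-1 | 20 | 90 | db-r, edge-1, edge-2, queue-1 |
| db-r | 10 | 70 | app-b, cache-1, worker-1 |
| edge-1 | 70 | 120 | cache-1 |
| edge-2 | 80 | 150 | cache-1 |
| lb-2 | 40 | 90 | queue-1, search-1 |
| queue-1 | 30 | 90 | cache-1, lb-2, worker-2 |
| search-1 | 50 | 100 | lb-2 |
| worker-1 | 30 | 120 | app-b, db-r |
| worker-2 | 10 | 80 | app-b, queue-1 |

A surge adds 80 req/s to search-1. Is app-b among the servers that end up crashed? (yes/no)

yes

Round 1 — search-1 at 130 > 100. search-1 crashes.
  search-1 sheds 130 req/s to lb-2: 130 each.
    lb-2: 40+130 = 170 > 90
Round 2 — lb-2 crashes.
  lb-2 sheds 170 req/s to queue-1: 170 each.
    queue-1: 30+170 = 200 > 90
Round 3 — queue-1 crashes.
  queue-1 sheds 200 req/s to cache-1, worker-2: 100 each.
    cache-1: 20+100 = 120 > 90
    worker-2: 10+100 = 110 > 80
Round 4 — cache-1, worker-2 crash.
  cache-1 sheds 120 req/s to db-r, edge-1, edge-2: 40 each.
    db-r: 10+40 = 50 ≤ 70
    edge-1: 70+40 = 110 ≤ 120
    edge-2: 80+40 = 120 ≤ 150
  worker-2 sheds 110 req/s to app-b: 110 each.
    app-b: 110+110 = 220 > 140
Round 5 — app-b crashes.
  app-b sheds 220 req/s to db-r, worker-1: 110 each.
    db-r: 50+110 = 160 > 70
    worker-1: 30+110 = 140 > 120
Round 6 — db-r, worker-1 crash.
  db-r sheds 160 req/s: no online neighbours, lost.
  worker-1 sheds 140 req/s: no online neighbours, lost.
No further crashes.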